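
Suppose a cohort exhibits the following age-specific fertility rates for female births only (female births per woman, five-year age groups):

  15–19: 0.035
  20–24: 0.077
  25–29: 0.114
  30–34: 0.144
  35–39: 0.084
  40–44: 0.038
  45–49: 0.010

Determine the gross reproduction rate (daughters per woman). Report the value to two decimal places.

2.51

Sum of female ASFRs = 0.035 + 0.077 + 0.114 + 0.144 + 0.084 + 0.038 + 0.010 = 0.502
GRR = 5 × 0.502 = 2.51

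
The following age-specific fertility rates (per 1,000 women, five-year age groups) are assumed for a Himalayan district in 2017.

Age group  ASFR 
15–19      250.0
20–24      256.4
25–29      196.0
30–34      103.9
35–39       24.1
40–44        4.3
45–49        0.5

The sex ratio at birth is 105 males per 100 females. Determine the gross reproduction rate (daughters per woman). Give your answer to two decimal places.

Proportion female at birth = 100 / (100 + 105) = 0.48780.
Sum of ASFRs = 250.0 + 256.4 + 196.0 + 103.9 + 24.1 + 4.3 + 0.5 = 835.2
TFR = 5 × 835.2 / 1000 = 4.176
GRR = 0.48780 × 4.176 = 2.03705

2.04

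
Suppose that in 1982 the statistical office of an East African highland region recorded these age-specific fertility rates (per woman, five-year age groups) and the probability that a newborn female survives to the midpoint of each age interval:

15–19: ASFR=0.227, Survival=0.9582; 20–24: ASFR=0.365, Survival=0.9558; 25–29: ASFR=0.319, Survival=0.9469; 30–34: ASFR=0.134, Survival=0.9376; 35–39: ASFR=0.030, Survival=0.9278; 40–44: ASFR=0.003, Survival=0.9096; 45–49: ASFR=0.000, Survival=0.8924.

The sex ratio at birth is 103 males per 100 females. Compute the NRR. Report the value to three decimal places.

2.524

Proportion female at birth = 100 / (100 + 103) = 0.49261.
Weighting each age-specific rate by interval width and survival:
  15–19: 5 × 0.227 × 0.9582 = 1.08756
  20–24: 5 × 0.365 × 0.9558 = 1.74434
  25–29: 5 × 0.319 × 0.9469 = 1.51031
  30–34: 5 × 0.134 × 0.9376 = 0.62819
  35–39: 5 × 0.030 × 0.9278 = 0.13917
  40–44: 5 × 0.003 × 0.9096 = 0.01364
  45–49: 5 × 0.000 × 0.8924 = 0.00000
Sum = 5.12321
NRR = 0.49261 × 5.12321 = 2.52374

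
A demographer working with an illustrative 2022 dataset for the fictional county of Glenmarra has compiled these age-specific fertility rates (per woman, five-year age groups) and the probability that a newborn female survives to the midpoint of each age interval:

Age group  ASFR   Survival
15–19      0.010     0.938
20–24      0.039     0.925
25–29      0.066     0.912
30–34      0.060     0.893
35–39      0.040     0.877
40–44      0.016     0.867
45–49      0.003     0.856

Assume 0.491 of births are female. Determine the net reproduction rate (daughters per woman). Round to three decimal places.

0.517

Proportion female at birth = 0.491.
Each age group contributes 5 × ASFR × survival:
  15–19: 5 × 0.010 × 0.938 = 0.04690
  20–24: 5 × 0.039 × 0.925 = 0.18038
  25–29: 5 × 0.066 × 0.912 = 0.30096
  30–34: 5 × 0.060 × 0.893 = 0.26790
  35–39: 5 × 0.040 × 0.877 = 0.17540
  40–44: 5 × 0.016 × 0.867 = 0.06936
  45–49: 5 × 0.003 × 0.856 = 0.01284
Sum = 1.05374
NRR = 0.491 × 1.05374 = 0.51739
An NRR under 1 implies long-run decline under these rates.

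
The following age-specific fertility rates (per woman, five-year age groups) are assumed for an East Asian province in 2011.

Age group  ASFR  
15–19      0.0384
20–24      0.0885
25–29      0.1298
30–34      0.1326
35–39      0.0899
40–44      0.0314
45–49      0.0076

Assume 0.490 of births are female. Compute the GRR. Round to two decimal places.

1.27

Proportion female at birth = 0.490.
Sum of ASFRs = 0.0384 + 0.0885 + 0.1298 + 0.1326 + 0.0899 + 0.0314 + 0.0076 = 0.5182
TFR = 5 × 0.5182 = 2.591
GRR = 0.490 × 2.591 = 1.26959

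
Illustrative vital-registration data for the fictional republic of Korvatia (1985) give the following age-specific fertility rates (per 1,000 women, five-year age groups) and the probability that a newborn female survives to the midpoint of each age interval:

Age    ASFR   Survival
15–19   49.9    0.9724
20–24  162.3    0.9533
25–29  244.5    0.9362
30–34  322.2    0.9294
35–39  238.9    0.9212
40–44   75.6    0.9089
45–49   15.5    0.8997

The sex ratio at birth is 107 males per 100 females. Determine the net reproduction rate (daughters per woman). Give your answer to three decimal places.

2.498

Proportion female at birth = 100 / (100 + 107) = 0.48309.
Survival-weighted fertility by age (5·fₓ·Sₓ):
  15–19: 5 × 49.9/1000 × 0.9724 = 0.24261
  20–24: 5 × 162.3/1000 × 0.9533 = 0.77360
  25–29: 5 × 244.5/1000 × 0.9362 = 1.14450
  30–34: 5 × 322.2/1000 × 0.9294 = 1.49726
  35–39: 5 × 238.9/1000 × 0.9212 = 1.10037
  40–44: 5 × 75.6/1000 × 0.9089 = 0.34356
  45–49: 5 × 15.5/1000 × 0.8997 = 0.06973
Sum = 5.17163
NRR = 0.48309 × 5.17163 = 2.49836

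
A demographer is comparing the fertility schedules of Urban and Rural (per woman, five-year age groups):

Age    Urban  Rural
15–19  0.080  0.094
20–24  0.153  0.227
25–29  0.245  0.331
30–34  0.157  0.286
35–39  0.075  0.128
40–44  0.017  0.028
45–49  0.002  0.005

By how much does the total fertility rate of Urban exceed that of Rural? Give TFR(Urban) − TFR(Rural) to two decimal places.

Urban:
  Sum of ASFRs = 0.080 + 0.153 + 0.245 + 0.157 + 0.075 + 0.017 + 0.002 = 0.729
  TFR = 5 × 0.729 = 3.645
Rural:
  Sum of ASFRs = 0.094 + 0.227 + 0.331 + 0.286 + 0.128 + 0.028 + 0.005 = 1.099
  TFR = 5 × 1.099 = 5.495
Difference = 3.645 − 5.495 = -1.85

-1.85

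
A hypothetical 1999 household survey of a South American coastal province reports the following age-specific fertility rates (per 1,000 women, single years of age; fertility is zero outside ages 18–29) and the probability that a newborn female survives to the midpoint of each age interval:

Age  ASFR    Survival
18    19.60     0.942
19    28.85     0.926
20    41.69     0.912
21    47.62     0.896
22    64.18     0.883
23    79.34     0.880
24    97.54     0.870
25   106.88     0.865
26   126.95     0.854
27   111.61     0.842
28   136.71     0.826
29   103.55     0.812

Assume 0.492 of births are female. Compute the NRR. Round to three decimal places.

Proportion female at birth = 0.492.
Each age group contributes 1 × ASFR × survival:
  18: 1 × 19.60/1000 × 0.942 = 0.01846
  19: 1 × 28.85/1000 × 0.926 = 0.02672
  20: 1 × 41.69/1000 × 0.912 = 0.03802
  21: 1 × 47.62/1000 × 0.896 = 0.04267
  22: 1 × 64.18/1000 × 0.883 = 0.05667
  23: 1 × 79.34/1000 × 0.880 = 0.06982
  24: 1 × 97.54/1000 × 0.870 = 0.08486
  25: 1 × 106.88/1000 × 0.865 = 0.09245
  26: 1 × 126.95/1000 × 0.854 = 0.10842
  27: 1 × 111.61/1000 × 0.842 = 0.09398
  28: 1 × 136.71/1000 × 0.826 = 0.11292
  29: 1 × 103.55/1000 × 0.812 = 0.08408
Sum = 0.82907
NRR = 0.492 × 0.82907 = 0.40790

0.408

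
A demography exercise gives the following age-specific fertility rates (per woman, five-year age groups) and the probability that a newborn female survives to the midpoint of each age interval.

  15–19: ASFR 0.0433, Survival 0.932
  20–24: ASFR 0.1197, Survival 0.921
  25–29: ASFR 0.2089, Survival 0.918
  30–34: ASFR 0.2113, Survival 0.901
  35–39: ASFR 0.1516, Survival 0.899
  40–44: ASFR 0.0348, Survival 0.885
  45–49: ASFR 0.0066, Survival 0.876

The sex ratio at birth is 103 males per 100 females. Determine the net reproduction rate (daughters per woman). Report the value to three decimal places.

1.738

Proportion female at birth = 100 / (100 + 103) = 0.49261.
Per-age-group product (5 × ASFR × survival probability):
  15–19: 5 × 0.0433 × 0.932 = 0.20178
  20–24: 5 × 0.1197 × 0.921 = 0.55122
  25–29: 5 × 0.2089 × 0.918 = 0.95885
  30–34: 5 × 0.2113 × 0.901 = 0.95191
  35–39: 5 × 0.1516 × 0.899 = 0.68144
  40–44: 5 × 0.0348 × 0.885 = 0.15399
  45–49: 5 × 0.0066 × 0.876 = 0.02891
Sum = 3.52810
NRR = 0.49261 × 3.52810 = 1.73798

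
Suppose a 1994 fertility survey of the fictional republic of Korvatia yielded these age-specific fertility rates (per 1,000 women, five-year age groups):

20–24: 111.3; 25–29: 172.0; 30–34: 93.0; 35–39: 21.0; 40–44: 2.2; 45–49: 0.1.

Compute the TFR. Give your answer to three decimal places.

1.998

Sum of ASFRs = 111.3 + 172.0 + 93.0 + 21.0 + 2.2 + 0.1 = 399.6
TFR = 5 × 399.6 / 1000 = 1.998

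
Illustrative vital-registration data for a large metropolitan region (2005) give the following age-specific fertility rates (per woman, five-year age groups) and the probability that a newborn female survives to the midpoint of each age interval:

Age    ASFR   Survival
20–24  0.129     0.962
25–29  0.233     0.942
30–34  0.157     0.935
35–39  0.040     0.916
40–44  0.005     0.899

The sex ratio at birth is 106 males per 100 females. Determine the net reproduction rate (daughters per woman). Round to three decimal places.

1.290

Proportion female at birth = 100 / (100 + 106) = 0.48544.
Each age group contributes 5 × ASFR × survival:
  20–24: 5 × 0.129 × 0.962 = 0.62049
  25–29: 5 × 0.233 × 0.942 = 1.09743
  30–34: 5 × 0.157 × 0.935 = 0.73398
  35–39: 5 × 0.040 × 0.916 = 0.18320
  40–44: 5 × 0.005 × 0.899 = 0.02248
Sum = 2.65758
NRR = 0.48544 × 2.65758 = 1.29010
An NRR exceeding 1 indicates intrinsic growth under these rates.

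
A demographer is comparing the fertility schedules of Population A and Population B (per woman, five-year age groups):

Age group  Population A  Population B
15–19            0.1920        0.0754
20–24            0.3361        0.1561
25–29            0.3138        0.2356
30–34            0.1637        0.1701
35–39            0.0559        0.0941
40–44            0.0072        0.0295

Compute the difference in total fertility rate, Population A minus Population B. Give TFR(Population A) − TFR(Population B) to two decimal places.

Population A:
  Sum of ASFRs = 0.1920 + 0.3361 + 0.3138 + 0.1637 + 0.0559 + 0.0072 = 1.0687
  TFR = 5 × 1.0687 = 5.3435
Population B:
  Sum of ASFRs = 0.0754 + 0.1561 + 0.2356 + 0.1701 + 0.0941 + 0.0295 = 0.7608
  TFR = 5 × 0.7608 = 3.804
Difference = 5.3435 − 3.804 = 1.5395

1.54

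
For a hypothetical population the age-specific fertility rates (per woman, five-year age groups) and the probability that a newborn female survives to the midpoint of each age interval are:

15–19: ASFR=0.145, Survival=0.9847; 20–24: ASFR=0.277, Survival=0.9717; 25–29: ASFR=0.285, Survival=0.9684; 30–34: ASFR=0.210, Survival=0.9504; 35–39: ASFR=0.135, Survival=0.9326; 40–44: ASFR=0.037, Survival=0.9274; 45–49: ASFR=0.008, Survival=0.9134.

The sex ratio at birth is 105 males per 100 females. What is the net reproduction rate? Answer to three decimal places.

Proportion female at birth = 100 / (100 + 105) = 0.48780.
Survival-weighted fertility by age (5·fₓ·Sₓ):
  15–19: 5 × 0.145 × 0.9847 = 0.71391
  20–24: 5 × 0.277 × 0.9717 = 1.34580
  25–29: 5 × 0.285 × 0.9684 = 1.37997
  30–34: 5 × 0.210 × 0.9504 = 0.99792
  35–39: 5 × 0.135 × 0.9326 = 0.62951
  40–44: 5 × 0.037 × 0.9274 = 0.17157
  45–49: 5 × 0.008 × 0.9134 = 0.03654
Sum = 5.27522
NRR = 0.48780 × 5.27522 = 2.57325
An NRR exceeding 1 indicates intrinsic growth under these rates.

2.573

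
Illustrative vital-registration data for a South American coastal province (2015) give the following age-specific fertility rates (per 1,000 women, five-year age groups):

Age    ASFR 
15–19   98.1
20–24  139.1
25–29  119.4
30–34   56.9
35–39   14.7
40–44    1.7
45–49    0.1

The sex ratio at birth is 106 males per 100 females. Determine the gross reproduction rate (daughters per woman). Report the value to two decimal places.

Proportion female at birth = 100 / (100 + 106) = 0.48544.
Sum of ASFRs = 98.1 + 139.1 + 119.4 + 56.9 + 14.7 + 1.7 + 0.1 = 430.0
TFR = 5 × 430.0 / 1000 = 2.15
GRR = 0.48544 × 2.15 = 1.04370

1.04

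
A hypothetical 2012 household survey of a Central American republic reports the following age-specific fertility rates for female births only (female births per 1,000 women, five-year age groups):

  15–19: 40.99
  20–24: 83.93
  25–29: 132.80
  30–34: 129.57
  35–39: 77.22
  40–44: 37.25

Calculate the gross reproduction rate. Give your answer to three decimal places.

2.509

Sum of female ASFRs = 40.99 + 83.93 + 132.80 + 129.57 + 77.22 + 37.25 = 501.76
GRR = 5 × 501.76 / 1000 = 2.5088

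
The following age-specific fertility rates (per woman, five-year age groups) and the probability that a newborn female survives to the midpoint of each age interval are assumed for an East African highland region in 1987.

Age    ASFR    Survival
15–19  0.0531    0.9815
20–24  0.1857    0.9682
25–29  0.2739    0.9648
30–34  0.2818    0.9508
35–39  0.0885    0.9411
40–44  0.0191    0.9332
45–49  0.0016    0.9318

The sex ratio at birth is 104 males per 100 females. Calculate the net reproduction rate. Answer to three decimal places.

2.124

Proportion female at birth = 100 / (100 + 104) = 0.49020.
Each age group contributes 5 × ASFR × survival:
  15–19: 5 × 0.0531 × 0.9815 = 0.26059
  20–24: 5 × 0.1857 × 0.9682 = 0.89897
  25–29: 5 × 0.2739 × 0.9648 = 1.32129
  30–34: 5 × 0.2818 × 0.9508 = 1.33968
  35–39: 5 × 0.0885 × 0.9411 = 0.41644
  40–44: 5 × 0.0191 × 0.9332 = 0.08912
  45–49: 5 × 0.0016 × 0.9318 = 0.00745
Sum = 4.33354
NRR = 0.49020 × 4.33354 = 2.12430
NRR > 1, so each generation more than replaces itself.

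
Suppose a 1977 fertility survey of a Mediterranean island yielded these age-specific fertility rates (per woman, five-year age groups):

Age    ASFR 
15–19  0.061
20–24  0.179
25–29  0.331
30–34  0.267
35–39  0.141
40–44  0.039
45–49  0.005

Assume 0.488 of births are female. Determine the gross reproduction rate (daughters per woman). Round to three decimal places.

Proportion female at birth = 0.488.
Sum of ASFRs = 0.061 + 0.179 + 0.331 + 0.267 + 0.141 + 0.039 + 0.005 = 1.023
TFR = 5 × 1.023 = 5.115
GRR = 0.488 × 5.115 = 2.49612

2.496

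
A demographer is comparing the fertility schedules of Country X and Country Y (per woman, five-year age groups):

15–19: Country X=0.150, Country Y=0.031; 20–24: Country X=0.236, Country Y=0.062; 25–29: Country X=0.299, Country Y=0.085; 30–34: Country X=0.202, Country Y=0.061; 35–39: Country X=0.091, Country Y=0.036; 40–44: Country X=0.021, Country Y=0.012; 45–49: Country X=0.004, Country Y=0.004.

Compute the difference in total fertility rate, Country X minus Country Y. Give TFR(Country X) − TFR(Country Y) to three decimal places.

Country X:
  Sum of ASFRs = 0.150 + 0.236 + 0.299 + 0.202 + 0.091 + 0.021 + 0.004 = 1.003
  TFR = 5 × 1.003 = 5.015
Country Y:
  Sum of ASFRs = 0.031 + 0.062 + 0.085 + 0.061 + 0.036 + 0.012 + 0.004 = 0.291
  TFR = 5 × 0.291 = 1.455
Difference = 5.015 − 1.455 = 3.56

3.560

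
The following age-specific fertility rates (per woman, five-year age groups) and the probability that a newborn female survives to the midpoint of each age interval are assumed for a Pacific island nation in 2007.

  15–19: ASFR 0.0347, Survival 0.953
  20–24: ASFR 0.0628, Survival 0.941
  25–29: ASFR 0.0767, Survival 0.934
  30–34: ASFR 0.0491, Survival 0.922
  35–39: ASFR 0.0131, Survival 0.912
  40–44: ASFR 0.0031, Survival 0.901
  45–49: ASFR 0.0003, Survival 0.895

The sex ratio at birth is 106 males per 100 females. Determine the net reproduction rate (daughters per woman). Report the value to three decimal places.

0.544

Proportion female at birth = 100 / (100 + 106) = 0.48544.
Each age group contributes 5 × ASFR × survival:
  15–19: 5 × 0.0347 × 0.953 = 0.16535
  20–24: 5 × 0.0628 × 0.941 = 0.29547
  25–29: 5 × 0.0767 × 0.934 = 0.35819
  30–34: 5 × 0.0491 × 0.922 = 0.22635
  35–39: 5 × 0.0131 × 0.912 = 0.05974
  40–44: 5 × 0.0031 × 0.901 = 0.01397
  45–49: 5 × 0.0003 × 0.895 = 0.00134
Sum = 1.12041
NRR = 0.48544 × 1.12041 = 0.54389
An NRR under 1 implies long-run decline under these rates.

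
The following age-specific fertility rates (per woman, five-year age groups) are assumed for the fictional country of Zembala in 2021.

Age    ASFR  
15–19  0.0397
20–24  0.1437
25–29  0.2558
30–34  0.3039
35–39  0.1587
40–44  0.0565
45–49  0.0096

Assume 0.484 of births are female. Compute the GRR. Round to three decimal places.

2.342

Proportion female at birth = 0.484.
Sum of ASFRs = 0.0397 + 0.1437 + 0.2558 + 0.3039 + 0.1587 + 0.0565 + 0.0096 = 0.9679
TFR = 5 × 0.9679 = 4.8395
GRR = 0.484 × 4.8395 = 2.34232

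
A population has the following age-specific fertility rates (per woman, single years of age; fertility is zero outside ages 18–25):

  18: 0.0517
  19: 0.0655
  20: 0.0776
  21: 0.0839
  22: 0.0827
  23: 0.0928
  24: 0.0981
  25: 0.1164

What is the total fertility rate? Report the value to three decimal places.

0.669

Sum of ASFRs = 0.0517 + 0.0655 + 0.0776 + 0.0839 + 0.0827 + 0.0928 + 0.0981 + 0.1164 = 0.6687
TFR = 0.6687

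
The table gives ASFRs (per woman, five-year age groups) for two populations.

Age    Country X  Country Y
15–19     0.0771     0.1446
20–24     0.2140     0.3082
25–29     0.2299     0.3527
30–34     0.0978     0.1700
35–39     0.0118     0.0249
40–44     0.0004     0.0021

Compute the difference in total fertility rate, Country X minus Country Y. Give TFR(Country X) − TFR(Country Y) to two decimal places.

Country X:
  Sum of ASFRs = 0.0771 + 0.2140 + 0.2299 + 0.0978 + 0.0118 + 0.0004 = 0.6310
  TFR = 5 × 0.6310 = 3.155
Country Y:
  Sum of ASFRs = 0.1446 + 0.3082 + 0.3527 + 0.1700 + 0.0249 + 0.0021 = 1.0025
  TFR = 5 × 1.0025 = 5.0125
Difference = 3.155 − 5.0125 = -1.8575

-1.86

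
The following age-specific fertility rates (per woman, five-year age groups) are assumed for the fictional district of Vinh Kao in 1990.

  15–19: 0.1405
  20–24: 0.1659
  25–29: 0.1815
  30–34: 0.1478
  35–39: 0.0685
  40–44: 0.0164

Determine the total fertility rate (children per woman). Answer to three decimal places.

3.603

Sum of ASFRs = 0.1405 + 0.1659 + 0.1815 + 0.1478 + 0.0685 + 0.0164 = 0.7206
TFR = 5 × 0.7206 = 3.603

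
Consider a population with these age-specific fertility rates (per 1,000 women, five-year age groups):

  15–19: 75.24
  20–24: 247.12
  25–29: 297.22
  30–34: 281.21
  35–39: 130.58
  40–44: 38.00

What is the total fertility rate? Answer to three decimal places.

5.347

Sum of ASFRs = 75.24 + 247.12 + 297.22 + 281.21 + 130.58 + 38.00 = 1069.37
TFR = 5 × 1069.37 / 1000 = 5.34685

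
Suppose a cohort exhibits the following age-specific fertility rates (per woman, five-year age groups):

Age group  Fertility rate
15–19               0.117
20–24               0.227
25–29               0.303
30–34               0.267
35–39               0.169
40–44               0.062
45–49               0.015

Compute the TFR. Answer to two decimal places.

Sum of ASFRs = 0.117 + 0.227 + 0.303 + 0.267 + 0.169 + 0.062 + 0.015 = 1.160
TFR = 5 × 1.160 = 5.8

5.80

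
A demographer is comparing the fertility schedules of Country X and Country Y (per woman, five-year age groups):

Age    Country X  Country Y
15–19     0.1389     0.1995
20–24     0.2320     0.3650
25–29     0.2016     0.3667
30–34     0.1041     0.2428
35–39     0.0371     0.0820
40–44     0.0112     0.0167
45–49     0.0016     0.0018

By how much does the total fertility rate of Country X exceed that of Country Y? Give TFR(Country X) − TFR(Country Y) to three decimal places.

Country X:
  Sum of ASFRs = 0.1389 + 0.2320 + 0.2016 + 0.1041 + 0.0371 + 0.0112 + 0.0016 = 0.7265
  TFR = 5 × 0.7265 = 3.6325
Country Y:
  Sum of ASFRs = 0.1995 + 0.3650 + 0.3667 + 0.2428 + 0.0820 + 0.0167 + 0.0018 = 1.2745
  TFR = 5 × 1.2745 = 6.3725
Difference = 3.6325 − 6.3725 = -2.74

-2.740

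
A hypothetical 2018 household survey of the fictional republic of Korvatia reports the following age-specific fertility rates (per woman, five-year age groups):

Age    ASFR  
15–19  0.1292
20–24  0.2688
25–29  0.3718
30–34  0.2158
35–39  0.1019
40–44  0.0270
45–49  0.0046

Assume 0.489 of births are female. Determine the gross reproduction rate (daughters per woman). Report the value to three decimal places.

Proportion female at birth = 0.489.
Sum of ASFRs = 0.1292 + 0.2688 + 0.3718 + 0.2158 + 0.1019 + 0.0270 + 0.0046 = 1.1191
TFR = 5 × 1.1191 = 5.5955
GRR = 0.489 × 5.5955 = 2.73620

2.736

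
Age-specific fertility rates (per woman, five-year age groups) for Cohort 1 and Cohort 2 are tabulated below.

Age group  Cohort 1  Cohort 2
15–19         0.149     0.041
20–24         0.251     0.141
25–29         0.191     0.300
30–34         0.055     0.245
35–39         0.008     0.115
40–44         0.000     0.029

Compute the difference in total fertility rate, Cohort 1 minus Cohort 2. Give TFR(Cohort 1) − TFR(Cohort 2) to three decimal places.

Cohort 1:
  Sum of ASFRs = 0.149 + 0.251 + 0.191 + 0.055 + 0.008 + 0.000 = 0.654
  TFR = 5 × 0.654 = 3.27
Cohort 2:
  Sum of ASFRs = 0.041 + 0.141 + 0.300 + 0.245 + 0.115 + 0.029 = 0.871
  TFR = 5 × 0.871 = 4.355
Difference = 3.27 − 4.355 = -1.085

-1.085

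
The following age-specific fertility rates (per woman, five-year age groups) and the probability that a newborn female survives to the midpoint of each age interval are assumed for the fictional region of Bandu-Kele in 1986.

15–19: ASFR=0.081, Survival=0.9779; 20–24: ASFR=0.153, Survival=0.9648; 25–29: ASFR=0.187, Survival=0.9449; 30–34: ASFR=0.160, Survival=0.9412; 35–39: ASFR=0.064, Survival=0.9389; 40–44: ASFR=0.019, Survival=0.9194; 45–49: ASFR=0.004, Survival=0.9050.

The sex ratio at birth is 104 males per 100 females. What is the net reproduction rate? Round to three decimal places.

Proportion female at birth = 100 / (100 + 104) = 0.49020.
Per-age-group product (5 × ASFR × survival probability):
  15–19: 5 × 0.081 × 0.9779 = 0.39605
  20–24: 5 × 0.153 × 0.9648 = 0.73807
  25–29: 5 × 0.187 × 0.9449 = 0.88348
  30–34: 5 × 0.160 × 0.9412 = 0.75296
  35–39: 5 × 0.064 × 0.9389 = 0.30045
  40–44: 5 × 0.019 × 0.9194 = 0.08734
  45–49: 5 × 0.004 × 0.9050 = 0.01810
Sum = 3.17645
NRR = 0.49020 × 3.17645 = 1.55710

1.557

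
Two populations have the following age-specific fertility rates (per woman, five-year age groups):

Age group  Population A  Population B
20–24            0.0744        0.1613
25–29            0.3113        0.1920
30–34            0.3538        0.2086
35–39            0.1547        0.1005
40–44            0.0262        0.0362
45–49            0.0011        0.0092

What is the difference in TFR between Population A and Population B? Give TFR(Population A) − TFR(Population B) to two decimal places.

1.07

Population A:
  Sum of ASFRs = 0.0744 + 0.3113 + 0.3538 + 0.1547 + 0.0262 + 0.0011 = 0.9215
  TFR = 5 × 0.9215 = 4.6075
Population B:
  Sum of ASFRs = 0.1613 + 0.1920 + 0.2086 + 0.1005 + 0.0362 + 0.0092 = 0.7078
  TFR = 5 × 0.7078 = 3.539
Difference = 4.6075 − 3.539 = 1.0685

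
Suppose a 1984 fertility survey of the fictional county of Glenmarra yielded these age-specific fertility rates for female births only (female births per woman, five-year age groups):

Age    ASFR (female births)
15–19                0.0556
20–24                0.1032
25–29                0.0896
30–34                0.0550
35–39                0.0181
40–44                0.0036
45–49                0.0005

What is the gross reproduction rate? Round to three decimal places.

Sum of female ASFRs = 0.0556 + 0.1032 + 0.0896 + 0.0550 + 0.0181 + 0.0036 + 0.0005 = 0.3256
GRR = 5 × 0.3256 = 1.628

1.628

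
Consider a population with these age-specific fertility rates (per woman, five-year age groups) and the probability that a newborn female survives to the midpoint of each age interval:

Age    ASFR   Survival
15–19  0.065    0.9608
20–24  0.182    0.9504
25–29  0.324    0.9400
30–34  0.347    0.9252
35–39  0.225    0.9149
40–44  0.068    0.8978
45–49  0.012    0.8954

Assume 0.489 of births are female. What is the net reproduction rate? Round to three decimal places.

2.784

Proportion female at birth = 0.489.
Each age group contributes 5 × ASFR × survival:
  15–19: 5 × 0.065 × 0.9608 = 0.31226
  20–24: 5 × 0.182 × 0.9504 = 0.86486
  25–29: 5 × 0.324 × 0.9400 = 1.52280
  30–34: 5 × 0.347 × 0.9252 = 1.60522
  35–39: 5 × 0.225 × 0.9149 = 1.02926
  40–44: 5 × 0.068 × 0.8978 = 0.30525
  45–49: 5 × 0.012 × 0.8954 = 0.05372
Sum = 5.69337
NRR = 0.489 × 5.69337 = 2.78406
NRR > 1, so each generation more than replaces itself.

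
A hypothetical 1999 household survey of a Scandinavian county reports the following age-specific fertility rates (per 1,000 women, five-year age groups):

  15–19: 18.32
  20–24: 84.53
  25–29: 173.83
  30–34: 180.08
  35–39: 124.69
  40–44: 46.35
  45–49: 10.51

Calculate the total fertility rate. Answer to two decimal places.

3.19

Sum of ASFRs = 18.32 + 84.53 + 173.83 + 180.08 + 124.69 + 46.35 + 10.51 = 638.31
TFR = 5 × 638.31 / 1000 = 3.19155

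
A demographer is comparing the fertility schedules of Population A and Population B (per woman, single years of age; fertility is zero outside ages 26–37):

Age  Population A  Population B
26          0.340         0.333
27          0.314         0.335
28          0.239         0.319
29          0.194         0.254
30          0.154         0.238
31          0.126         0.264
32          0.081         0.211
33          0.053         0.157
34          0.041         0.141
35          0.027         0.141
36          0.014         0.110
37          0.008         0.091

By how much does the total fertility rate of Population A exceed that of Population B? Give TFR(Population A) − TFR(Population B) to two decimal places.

-1.00

Population A:
  Sum of ASFRs = 0.340 + 0.314 + 0.239 + 0.194 + 0.154 + 0.126 + 0.081 + 0.053 + 0.041 + 0.027 + 0.014 + 0.008 = 1.591
  TFR = 1.591
Population B:
  Sum of ASFRs = 0.333 + 0.335 + 0.319 + 0.254 + 0.238 + 0.264 + 0.211 + 0.157 + 0.141 + 0.141 + 0.110 + 0.091 = 2.594
  TFR = 2.594
Difference = 1.591 − 2.594 = -1.003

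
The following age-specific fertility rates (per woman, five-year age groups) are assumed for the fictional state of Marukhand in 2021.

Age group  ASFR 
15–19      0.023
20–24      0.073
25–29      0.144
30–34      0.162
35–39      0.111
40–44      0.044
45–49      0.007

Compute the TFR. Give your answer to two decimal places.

2.82

Sum of ASFRs = 0.023 + 0.073 + 0.144 + 0.162 + 0.111 + 0.044 + 0.007 = 0.564
TFR = 5 × 0.564 = 2.82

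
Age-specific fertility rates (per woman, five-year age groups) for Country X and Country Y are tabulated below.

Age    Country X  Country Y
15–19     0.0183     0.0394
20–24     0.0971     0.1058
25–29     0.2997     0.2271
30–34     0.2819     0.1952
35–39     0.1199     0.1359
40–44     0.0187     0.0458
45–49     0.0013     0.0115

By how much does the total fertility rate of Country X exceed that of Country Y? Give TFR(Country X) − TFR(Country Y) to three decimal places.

0.381

Country X:
  Sum of ASFRs = 0.0183 + 0.0971 + 0.2997 + 0.2819 + 0.1199 + 0.0187 + 0.0013 = 0.8369
  TFR = 5 × 0.8369 = 4.1845
Country Y:
  Sum of ASFRs = 0.0394 + 0.1058 + 0.2271 + 0.1952 + 0.1359 + 0.0458 + 0.0115 = 0.7607
  TFR = 5 × 0.7607 = 3.8035
Difference = 4.1845 − 3.8035 = 0.381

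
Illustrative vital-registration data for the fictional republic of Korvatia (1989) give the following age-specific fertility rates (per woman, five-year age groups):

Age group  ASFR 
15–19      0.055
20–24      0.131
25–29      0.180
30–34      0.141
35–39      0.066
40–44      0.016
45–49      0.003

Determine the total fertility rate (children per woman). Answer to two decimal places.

Sum of ASFRs = 0.055 + 0.131 + 0.180 + 0.141 + 0.066 + 0.016 + 0.003 = 0.592
TFR = 5 × 0.592 = 2.96

2.96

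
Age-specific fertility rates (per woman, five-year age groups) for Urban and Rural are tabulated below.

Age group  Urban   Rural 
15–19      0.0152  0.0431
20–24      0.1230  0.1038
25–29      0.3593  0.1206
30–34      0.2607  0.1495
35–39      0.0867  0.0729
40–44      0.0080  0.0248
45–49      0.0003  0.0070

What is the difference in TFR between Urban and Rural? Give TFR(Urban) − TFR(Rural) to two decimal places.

1.66

Urban:
  Sum of ASFRs = 0.0152 + 0.1230 + 0.3593 + 0.2607 + 0.0867 + 0.0080 + 0.0003 = 0.8532
  TFR = 5 × 0.8532 = 4.266
Rural:
  Sum of ASFRs = 0.0431 + 0.1038 + 0.1206 + 0.1495 + 0.0729 + 0.0248 + 0.0070 = 0.5217
  TFR = 5 × 0.5217 = 2.6085
Difference = 4.266 − 2.6085 = 1.6575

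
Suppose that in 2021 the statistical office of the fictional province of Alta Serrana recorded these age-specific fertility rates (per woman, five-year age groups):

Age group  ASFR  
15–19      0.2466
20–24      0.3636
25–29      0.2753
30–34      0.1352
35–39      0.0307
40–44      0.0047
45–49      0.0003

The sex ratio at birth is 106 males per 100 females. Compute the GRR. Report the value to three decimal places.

Proportion female at birth = 100 / (100 + 106) = 0.48544.
Sum of ASFRs = 0.2466 + 0.3636 + 0.2753 + 0.1352 + 0.0307 + 0.0047 + 0.0003 = 1.0564
TFR = 5 × 1.0564 = 5.282
GRR = 0.48544 × 5.282 = 2.56409

2.564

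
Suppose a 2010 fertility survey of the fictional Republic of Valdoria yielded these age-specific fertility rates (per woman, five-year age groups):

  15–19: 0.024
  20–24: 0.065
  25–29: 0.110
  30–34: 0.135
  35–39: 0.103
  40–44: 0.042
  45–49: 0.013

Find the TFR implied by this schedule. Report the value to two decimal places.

2.46

Sum of ASFRs = 0.024 + 0.065 + 0.110 + 0.135 + 0.103 + 0.042 + 0.013 = 0.492
TFR = 5 × 0.492 = 2.46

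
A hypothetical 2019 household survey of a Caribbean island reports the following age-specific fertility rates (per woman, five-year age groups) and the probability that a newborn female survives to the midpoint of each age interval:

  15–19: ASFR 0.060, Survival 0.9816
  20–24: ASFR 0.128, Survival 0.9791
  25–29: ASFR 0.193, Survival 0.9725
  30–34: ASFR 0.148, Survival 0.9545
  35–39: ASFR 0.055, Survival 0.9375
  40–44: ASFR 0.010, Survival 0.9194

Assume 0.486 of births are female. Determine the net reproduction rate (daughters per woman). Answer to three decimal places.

Proportion female at birth = 0.486.
Per-age-group product (5 × ASFR × survival probability):
  15–19: 5 × 0.060 × 0.9816 = 0.29448
  20–24: 5 × 0.128 × 0.9791 = 0.62662
  25–29: 5 × 0.193 × 0.9725 = 0.93846
  30–34: 5 × 0.148 × 0.9545 = 0.70633
  35–39: 5 × 0.055 × 0.9375 = 0.25781
  40–44: 5 × 0.010 × 0.9194 = 0.04597
Sum = 2.86967
NRR = 0.486 × 2.86967 = 1.39466

1.395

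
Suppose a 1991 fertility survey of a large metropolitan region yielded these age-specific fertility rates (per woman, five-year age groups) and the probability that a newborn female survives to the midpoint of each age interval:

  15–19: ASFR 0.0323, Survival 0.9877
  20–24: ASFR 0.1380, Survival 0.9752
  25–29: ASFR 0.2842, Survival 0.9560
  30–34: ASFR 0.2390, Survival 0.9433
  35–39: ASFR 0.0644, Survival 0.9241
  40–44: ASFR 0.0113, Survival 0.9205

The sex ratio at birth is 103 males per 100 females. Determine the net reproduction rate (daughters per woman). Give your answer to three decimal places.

Proportion female at birth = 100 / (100 + 103) = 0.49261.
Each age group contributes 5 × ASFR × survival:
  15–19: 5 × 0.0323 × 0.9877 = 0.15951
  20–24: 5 × 0.1380 × 0.9752 = 0.67289
  25–29: 5 × 0.2842 × 0.9560 = 1.35848
  30–34: 5 × 0.2390 × 0.9433 = 1.12724
  35–39: 5 × 0.0644 × 0.9241 = 0.29756
  40–44: 5 × 0.0113 × 0.9205 = 0.05201
Sum = 3.66769
NRR = 0.49261 × 3.66769 = 1.80674
NRR > 1, so each generation more than replaces itself.

1.807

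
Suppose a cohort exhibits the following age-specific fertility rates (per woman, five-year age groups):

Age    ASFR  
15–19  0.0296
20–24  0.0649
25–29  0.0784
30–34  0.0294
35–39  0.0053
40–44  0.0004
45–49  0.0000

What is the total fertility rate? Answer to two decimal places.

Sum of ASFRs = 0.0296 + 0.0649 + 0.0784 + 0.0294 + 0.0053 + 0.0004 + 0.0000 = 0.2080
TFR = 5 × 0.2080 = 1.04

1.04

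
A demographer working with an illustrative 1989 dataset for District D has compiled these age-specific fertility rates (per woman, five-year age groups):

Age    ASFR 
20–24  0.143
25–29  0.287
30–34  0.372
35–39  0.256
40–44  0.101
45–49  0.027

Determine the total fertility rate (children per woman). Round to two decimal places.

5.93

Sum of ASFRs = 0.143 + 0.287 + 0.372 + 0.256 + 0.101 + 0.027 = 1.186
TFR = 5 × 1.186 = 5.93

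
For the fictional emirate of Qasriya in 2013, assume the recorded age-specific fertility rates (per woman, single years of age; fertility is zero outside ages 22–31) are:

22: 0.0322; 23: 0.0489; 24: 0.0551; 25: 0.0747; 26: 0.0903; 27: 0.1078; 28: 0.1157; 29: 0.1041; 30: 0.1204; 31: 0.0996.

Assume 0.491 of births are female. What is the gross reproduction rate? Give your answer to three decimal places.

0.417

Proportion female at birth = 0.491.
Sum of ASFRs = 0.0322 + 0.0489 + 0.0551 + 0.0747 + 0.0903 + 0.1078 + 0.1157 + 0.1041 + 0.1204 + 0.0996 = 0.8488
TFR = 0.8488
GRR = 0.491 × 0.8488 = 0.41676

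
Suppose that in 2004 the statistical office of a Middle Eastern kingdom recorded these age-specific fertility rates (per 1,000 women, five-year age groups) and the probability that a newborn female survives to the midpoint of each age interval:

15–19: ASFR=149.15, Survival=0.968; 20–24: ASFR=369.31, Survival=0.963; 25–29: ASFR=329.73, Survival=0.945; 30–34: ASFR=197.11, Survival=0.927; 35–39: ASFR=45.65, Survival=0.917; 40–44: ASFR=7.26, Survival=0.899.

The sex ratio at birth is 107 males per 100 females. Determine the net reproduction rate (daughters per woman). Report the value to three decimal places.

Proportion female at birth = 100 / (100 + 107) = 0.48309.
Survival-weighted fertility by age (5·fₓ·Sₓ):
  15–19: 5 × 149.15/1000 × 0.968 = 0.72189
  20–24: 5 × 369.31/1000 × 0.963 = 1.77823
  25–29: 5 × 329.73/1000 × 0.945 = 1.55797
  30–34: 5 × 197.11/1000 × 0.927 = 0.91360
  35–39: 5 × 45.65/1000 × 0.917 = 0.20931
  40–44: 5 × 7.26/1000 × 0.899 = 0.03263
Sum = 5.21363
NRR = 0.48309 × 5.21363 = 2.51865

2.519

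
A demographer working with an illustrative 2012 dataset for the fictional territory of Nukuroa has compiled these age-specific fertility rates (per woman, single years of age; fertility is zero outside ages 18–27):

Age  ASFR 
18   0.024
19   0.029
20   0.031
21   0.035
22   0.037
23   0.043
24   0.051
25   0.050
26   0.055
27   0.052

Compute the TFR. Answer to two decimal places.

Sum of ASFRs = 0.024 + 0.029 + 0.031 + 0.035 + 0.037 + 0.043 + 0.051 + 0.050 + 0.055 + 0.052 = 0.407
TFR = 0.407

0.41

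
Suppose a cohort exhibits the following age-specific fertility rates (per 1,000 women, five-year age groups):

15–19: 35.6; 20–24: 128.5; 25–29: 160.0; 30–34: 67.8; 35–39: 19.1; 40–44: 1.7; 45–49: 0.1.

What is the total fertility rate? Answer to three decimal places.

Sum of ASFRs = 35.6 + 128.5 + 160.0 + 67.8 + 19.1 + 1.7 + 0.1 = 412.8
TFR = 5 × 412.8 / 1000 = 2.064

2.064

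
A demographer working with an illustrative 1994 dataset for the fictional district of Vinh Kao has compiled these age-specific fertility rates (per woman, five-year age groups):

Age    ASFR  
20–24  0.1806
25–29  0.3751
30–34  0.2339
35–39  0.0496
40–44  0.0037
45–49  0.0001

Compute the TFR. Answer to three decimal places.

4.215

Sum of ASFRs = 0.1806 + 0.3751 + 0.2339 + 0.0496 + 0.0037 + 0.0001 = 0.8430
TFR = 5 × 0.8430 = 4.215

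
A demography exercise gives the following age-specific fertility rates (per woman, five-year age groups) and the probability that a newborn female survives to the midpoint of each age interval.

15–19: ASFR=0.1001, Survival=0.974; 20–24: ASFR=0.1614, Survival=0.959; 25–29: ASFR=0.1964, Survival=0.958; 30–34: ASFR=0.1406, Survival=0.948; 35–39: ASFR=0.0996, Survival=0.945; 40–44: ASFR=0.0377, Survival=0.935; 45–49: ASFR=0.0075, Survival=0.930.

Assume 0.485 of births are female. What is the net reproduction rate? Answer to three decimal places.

Proportion female at birth = 0.485.
Survival-weighted fertility by age (5·fₓ·Sₓ):
  15–19: 5 × 0.1001 × 0.974 = 0.48749
  20–24: 5 × 0.1614 × 0.959 = 0.77391
  25–29: 5 × 0.1964 × 0.958 = 0.94076
  30–34: 5 × 0.1406 × 0.948 = 0.66644
  35–39: 5 × 0.0996 × 0.945 = 0.47061
  40–44: 5 × 0.0377 × 0.935 = 0.17625
  45–49: 5 × 0.0075 × 0.930 = 0.03488
Sum = 3.55034
NRR = 0.485 × 3.55034 = 1.72191

1.722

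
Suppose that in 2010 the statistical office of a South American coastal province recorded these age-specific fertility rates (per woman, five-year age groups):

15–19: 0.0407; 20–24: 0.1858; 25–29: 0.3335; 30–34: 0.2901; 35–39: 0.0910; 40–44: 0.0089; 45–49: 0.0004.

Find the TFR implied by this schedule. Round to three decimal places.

4.752

Sum of ASFRs = 0.0407 + 0.1858 + 0.3335 + 0.2901 + 0.0910 + 0.0089 + 0.0004 = 0.9504
TFR = 5 × 0.9504 = 4.752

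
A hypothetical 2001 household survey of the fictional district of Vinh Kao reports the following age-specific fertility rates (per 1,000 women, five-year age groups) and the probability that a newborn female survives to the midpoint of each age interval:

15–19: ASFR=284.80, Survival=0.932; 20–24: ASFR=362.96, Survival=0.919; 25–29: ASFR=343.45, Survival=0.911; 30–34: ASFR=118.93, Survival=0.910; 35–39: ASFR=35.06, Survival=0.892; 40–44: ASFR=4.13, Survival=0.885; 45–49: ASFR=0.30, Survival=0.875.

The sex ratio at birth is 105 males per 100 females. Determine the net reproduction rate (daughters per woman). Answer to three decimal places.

2.574

Proportion female at birth = 100 / (100 + 105) = 0.48780.
Per-age-group product (5 × ASFR × survival probability):
  15–19: 5 × 284.80/1000 × 0.932 = 1.32717
  20–24: 5 × 362.96/1000 × 0.919 = 1.66780
  25–29: 5 × 343.45/1000 × 0.911 = 1.56441
  30–34: 5 × 118.93/1000 × 0.910 = 0.54113
  35–39: 5 × 35.06/1000 × 0.892 = 0.15637
  40–44: 5 × 4.13/1000 × 0.885 = 0.01828
  45–49: 5 × 0.30/1000 × 0.875 = 0.00131
Sum = 5.27647
NRR = 0.48780 × 5.27647 = 2.57386
An NRR exceeding 1 indicates intrinsic growth under these rates.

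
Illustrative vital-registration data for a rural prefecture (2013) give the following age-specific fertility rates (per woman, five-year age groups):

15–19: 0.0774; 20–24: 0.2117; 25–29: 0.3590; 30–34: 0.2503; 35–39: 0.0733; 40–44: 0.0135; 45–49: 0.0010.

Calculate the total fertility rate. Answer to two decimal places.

Sum of ASFRs = 0.0774 + 0.2117 + 0.3590 + 0.2503 + 0.0733 + 0.0135 + 0.0010 = 0.9862
TFR = 5 × 0.9862 = 4.931

4.93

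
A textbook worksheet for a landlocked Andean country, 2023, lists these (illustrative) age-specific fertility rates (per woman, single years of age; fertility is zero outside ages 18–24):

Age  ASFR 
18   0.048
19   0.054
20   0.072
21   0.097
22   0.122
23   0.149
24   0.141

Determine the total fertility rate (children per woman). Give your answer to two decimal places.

0.68

Sum of ASFRs = 0.048 + 0.054 + 0.072 + 0.097 + 0.122 + 0.149 + 0.141 = 0.683
TFR = 0.683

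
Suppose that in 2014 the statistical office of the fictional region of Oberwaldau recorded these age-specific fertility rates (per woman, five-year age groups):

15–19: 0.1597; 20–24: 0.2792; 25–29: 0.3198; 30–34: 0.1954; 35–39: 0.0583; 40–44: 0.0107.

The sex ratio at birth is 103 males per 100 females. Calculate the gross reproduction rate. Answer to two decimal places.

Proportion female at birth = 100 / (100 + 103) = 0.49261.
Sum of ASFRs = 0.1597 + 0.2792 + 0.3198 + 0.1954 + 0.0583 + 0.0107 = 1.0231
TFR = 5 × 1.0231 = 5.1155
GRR = 0.49261 × 5.1155 = 2.51995

2.52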